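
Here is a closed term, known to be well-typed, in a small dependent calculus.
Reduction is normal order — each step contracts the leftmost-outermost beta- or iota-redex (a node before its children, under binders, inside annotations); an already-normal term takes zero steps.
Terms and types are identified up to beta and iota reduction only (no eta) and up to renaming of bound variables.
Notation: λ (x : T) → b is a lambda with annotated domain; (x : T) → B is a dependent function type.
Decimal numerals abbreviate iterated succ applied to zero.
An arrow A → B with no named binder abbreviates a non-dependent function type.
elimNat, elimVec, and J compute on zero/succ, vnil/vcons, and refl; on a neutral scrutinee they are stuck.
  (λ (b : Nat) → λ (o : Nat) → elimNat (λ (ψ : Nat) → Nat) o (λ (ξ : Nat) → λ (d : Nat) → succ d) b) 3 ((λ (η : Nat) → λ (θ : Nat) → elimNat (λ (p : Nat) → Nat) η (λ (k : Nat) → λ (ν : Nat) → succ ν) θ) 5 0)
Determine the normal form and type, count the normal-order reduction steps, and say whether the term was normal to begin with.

resulting normal form:
  8
the term's type:
  Nat
steps to reach normal form (normal order): 15
already normal: no
first redex: a beta-redex


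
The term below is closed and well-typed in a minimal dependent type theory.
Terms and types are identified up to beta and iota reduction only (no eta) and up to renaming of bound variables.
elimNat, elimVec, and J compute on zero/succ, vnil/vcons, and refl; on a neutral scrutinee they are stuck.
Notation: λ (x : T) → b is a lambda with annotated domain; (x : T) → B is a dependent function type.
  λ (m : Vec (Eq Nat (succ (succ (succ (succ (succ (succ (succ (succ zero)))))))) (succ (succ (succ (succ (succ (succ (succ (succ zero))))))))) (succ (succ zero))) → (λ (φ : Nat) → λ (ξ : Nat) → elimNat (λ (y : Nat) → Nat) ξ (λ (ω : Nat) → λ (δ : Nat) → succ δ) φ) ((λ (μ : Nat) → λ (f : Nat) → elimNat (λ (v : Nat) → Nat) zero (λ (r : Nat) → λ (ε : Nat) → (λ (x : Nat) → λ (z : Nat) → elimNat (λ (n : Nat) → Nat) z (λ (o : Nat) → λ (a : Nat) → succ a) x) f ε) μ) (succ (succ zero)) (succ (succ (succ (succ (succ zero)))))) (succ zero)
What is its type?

the term's type:
  (m : Vec (Eq Nat (succ (succ (succ (succ (succ (succ (succ (succ zero)))))))) (succ (succ (succ (succ (succ (succ (succ (succ zero))))))))) (succ (succ zero))) → Nat


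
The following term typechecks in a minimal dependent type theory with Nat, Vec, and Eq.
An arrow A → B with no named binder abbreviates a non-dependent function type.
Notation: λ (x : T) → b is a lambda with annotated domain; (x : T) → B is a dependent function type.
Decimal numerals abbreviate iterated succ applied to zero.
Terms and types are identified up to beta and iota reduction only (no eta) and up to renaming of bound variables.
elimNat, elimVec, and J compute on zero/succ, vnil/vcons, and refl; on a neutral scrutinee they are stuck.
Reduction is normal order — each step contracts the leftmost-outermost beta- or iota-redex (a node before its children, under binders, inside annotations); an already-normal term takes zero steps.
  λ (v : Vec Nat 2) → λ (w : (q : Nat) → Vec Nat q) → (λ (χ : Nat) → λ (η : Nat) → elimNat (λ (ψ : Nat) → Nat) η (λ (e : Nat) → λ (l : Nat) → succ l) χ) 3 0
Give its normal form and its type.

reduced normal form:
  λ (v : Vec Nat 2) → λ (w : (q : Nat) → Vec Nat q) → 3
type:
  Vec Nat 2 → ((v : Nat) → Vec Nat v) → Nat
observation: 12 normal-order steps separate the term from its normal form.


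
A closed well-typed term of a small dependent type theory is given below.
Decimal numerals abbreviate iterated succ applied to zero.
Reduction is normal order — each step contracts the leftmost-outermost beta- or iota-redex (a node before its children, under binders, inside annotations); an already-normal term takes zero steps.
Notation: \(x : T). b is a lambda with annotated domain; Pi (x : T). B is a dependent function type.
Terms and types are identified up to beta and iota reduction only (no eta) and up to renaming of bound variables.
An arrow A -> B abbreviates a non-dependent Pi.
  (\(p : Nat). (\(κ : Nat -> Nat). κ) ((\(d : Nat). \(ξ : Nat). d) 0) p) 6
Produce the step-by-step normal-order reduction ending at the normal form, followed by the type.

normal-order reduction:
  (\(p : Nat). (\(κ : Nat -> Nat). κ) ((\(d : Nat). \(ξ : Nat). d) 0) p) 6
  ~> (\(p : Nat -> Nat). p) ((\(κ : Nat). \(d : Nat). κ) 0) 6
  ~> (\(p : Nat). \(κ : Nat). p) 0 6
  ~> (\(p : Nat). 0) 6
  ~> 0
type:
  Nat


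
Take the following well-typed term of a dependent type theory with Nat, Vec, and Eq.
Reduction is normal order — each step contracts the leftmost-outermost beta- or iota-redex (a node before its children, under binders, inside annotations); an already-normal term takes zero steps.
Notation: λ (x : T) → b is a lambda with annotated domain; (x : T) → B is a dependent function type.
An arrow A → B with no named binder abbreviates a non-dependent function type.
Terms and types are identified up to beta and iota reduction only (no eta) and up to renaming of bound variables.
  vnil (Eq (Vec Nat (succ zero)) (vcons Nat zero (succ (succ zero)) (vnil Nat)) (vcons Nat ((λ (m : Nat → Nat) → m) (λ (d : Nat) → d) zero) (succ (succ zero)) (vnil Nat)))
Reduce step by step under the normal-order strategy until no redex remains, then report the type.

normal-order reduction sequence:
  vnil (Eq (Vec Nat (succ zero)) (vcons Nat zero (succ (succ zero)) (vnil Nat)) (vcons Nat ((λ (m : Nat → Nat) → m) (λ (d : Nat) → d) zero) (succ (succ zero)) (vnil Nat)))
  ~> vnil (Eq (Vec Nat (succ zero)) (vcons Nat zero (succ (succ zero)) (vnil Nat)) (vcons Nat ((λ (m : Nat) → m) zero) (succ (succ zero)) (vnil Nat)))
  ~> vnil (Eq (Vec Nat (succ zero)) (vcons Nat zero (succ (succ zero)) (vnil Nat)) (vcons Nat zero (succ (succ zero)) (vnil Nat)))
the term's type:
  Vec (Eq (Vec Nat (succ zero)) (vcons Nat zero (succ (succ zero)) (vnil Nat)) (vcons Nat zero (succ (succ zero)) (vnil Nat))) zero


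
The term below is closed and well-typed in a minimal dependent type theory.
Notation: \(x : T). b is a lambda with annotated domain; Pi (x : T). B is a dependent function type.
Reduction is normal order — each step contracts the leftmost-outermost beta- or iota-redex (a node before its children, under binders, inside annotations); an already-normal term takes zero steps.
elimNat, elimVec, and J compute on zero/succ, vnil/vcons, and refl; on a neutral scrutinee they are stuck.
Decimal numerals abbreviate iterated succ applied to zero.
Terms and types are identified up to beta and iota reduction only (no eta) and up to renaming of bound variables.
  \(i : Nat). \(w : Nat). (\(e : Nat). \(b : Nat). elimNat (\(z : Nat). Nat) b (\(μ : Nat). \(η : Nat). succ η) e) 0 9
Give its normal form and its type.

reduced normal form:
  \(i : Nat). \(w : Nat). 9
inferred type:
  Pi (i : Nat). Pi (w : Nat). Nat


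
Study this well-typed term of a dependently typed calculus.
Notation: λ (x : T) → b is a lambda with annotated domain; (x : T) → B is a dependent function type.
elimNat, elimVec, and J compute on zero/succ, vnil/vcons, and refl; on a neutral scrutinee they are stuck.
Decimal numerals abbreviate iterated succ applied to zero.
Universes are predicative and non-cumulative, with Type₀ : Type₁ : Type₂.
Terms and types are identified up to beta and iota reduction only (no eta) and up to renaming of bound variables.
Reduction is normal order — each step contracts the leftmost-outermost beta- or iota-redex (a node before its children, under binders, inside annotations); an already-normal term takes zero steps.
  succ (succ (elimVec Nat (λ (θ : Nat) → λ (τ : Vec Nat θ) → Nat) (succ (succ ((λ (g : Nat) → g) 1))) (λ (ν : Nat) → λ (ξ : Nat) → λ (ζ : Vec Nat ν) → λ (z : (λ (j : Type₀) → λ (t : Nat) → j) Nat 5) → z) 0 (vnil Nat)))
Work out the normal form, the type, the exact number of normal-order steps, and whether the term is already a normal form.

reduced normal form:
  5
inferred type:
  Nat
steps to reach normal form (normal order): 2
already normal: no
first redex: an elimVec iota-redex


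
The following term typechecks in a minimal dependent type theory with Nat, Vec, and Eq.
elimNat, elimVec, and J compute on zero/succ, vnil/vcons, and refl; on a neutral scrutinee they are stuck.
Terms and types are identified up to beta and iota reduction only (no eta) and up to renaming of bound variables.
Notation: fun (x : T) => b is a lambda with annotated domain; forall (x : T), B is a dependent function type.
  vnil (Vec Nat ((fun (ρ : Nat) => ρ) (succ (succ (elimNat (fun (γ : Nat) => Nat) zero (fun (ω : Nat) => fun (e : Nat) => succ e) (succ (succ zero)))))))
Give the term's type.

the term's type:
  Vec (Vec Nat (succ (succ (succ (succ zero))))) zero


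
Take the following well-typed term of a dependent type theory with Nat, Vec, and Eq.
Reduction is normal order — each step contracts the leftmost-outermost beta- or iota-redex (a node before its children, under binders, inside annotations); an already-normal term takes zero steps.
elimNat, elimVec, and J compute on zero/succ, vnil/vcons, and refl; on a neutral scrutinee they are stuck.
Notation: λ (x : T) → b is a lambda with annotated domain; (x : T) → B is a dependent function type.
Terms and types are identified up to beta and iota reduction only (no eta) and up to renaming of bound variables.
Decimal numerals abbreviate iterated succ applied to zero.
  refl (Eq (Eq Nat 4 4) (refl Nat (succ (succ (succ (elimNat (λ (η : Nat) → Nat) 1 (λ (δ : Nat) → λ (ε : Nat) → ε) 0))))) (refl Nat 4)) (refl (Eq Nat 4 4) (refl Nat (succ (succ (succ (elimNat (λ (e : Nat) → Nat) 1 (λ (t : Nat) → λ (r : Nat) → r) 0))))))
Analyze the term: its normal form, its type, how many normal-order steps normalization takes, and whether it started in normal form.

reduced normal form:
  refl (Eq (Eq Nat 4 4) (refl Nat 4) (refl Nat 4)) (refl (Eq Nat 4 4) (refl Nat 4))
type:
  Eq (Eq (Eq Nat 4 4) (refl Nat 4) (refl Nat 4)) (refl (Eq Nat 4 4) (refl Nat 4)) (refl (Eq Nat 4 4) (refl Nat 4))
normal-order step count: 2
term was already normal: no
first contracted redex: an elimNat iota-redex


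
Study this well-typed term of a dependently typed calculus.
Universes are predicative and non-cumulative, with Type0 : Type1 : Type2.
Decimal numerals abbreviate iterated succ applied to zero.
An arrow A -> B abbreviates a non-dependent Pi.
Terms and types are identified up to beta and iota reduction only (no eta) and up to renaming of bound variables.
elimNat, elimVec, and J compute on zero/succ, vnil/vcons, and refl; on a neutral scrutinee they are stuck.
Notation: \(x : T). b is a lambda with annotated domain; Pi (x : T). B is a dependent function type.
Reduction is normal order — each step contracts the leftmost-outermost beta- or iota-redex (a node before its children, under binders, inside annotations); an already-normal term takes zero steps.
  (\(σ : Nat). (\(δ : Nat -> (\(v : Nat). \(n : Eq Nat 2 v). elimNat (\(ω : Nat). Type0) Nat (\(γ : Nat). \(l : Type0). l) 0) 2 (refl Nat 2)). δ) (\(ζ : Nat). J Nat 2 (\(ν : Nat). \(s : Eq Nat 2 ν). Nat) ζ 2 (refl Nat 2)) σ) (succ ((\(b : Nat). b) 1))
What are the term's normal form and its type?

resulting normal form:
  2
the term's type:
  Nat


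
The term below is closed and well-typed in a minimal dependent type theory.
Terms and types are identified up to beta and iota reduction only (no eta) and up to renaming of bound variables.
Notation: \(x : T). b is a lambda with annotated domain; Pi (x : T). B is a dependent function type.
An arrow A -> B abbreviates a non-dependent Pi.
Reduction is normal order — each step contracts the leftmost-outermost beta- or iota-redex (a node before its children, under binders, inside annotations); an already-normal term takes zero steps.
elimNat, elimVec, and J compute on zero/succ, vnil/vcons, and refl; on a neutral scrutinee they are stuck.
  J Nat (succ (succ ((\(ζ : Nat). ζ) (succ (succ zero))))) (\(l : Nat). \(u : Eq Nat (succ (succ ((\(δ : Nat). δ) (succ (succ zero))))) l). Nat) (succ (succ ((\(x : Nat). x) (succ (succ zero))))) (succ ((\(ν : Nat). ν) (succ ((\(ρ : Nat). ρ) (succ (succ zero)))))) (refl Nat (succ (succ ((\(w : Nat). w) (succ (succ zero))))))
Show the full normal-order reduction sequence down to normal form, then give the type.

normal-order reduction:
  J Nat (succ (succ ((\(ζ : Nat). ζ) (succ (succ zero))))) (\(l : Nat). \(u : Eq Nat (succ (succ ((\(δ : Nat). δ) (succ (succ zero))))) l). Nat) (succ (succ ((\(x : Nat). x) (succ (succ zero))))) (succ ((\(ν : Nat). ν) (succ ((\(ρ : Nat). ρ) (succ (succ zero)))))) (refl Nat (succ (succ ((\(w : Nat). w) (succ (succ zero))))))
  ~> succ (succ ((\(ζ : Nat). ζ) (succ (succ zero))))
  ~> succ (succ (succ (succ zero)))
inferred type:
  Nat


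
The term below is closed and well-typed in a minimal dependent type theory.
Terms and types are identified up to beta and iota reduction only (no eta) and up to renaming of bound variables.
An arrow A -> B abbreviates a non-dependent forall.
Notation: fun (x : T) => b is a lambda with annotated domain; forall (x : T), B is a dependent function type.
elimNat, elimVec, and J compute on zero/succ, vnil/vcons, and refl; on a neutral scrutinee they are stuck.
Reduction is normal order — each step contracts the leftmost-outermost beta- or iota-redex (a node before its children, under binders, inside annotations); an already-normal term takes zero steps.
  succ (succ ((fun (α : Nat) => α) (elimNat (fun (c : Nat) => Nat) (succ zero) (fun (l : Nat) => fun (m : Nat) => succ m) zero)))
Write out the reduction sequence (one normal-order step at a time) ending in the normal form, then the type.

normal-order reduction sequence:
  succ (succ ((fun (α : Nat) => α) (elimNat (fun (c : Nat) => Nat) (succ zero) (fun (l : Nat) => fun (m : Nat) => succ m) zero)))
  ~> succ (succ (elimNat (fun (α : Nat) => Nat) (succ zero) (fun (c : Nat) => fun (l : Nat) => succ l) zero))
  ~> succ (succ (succ zero))
type:
  Nat


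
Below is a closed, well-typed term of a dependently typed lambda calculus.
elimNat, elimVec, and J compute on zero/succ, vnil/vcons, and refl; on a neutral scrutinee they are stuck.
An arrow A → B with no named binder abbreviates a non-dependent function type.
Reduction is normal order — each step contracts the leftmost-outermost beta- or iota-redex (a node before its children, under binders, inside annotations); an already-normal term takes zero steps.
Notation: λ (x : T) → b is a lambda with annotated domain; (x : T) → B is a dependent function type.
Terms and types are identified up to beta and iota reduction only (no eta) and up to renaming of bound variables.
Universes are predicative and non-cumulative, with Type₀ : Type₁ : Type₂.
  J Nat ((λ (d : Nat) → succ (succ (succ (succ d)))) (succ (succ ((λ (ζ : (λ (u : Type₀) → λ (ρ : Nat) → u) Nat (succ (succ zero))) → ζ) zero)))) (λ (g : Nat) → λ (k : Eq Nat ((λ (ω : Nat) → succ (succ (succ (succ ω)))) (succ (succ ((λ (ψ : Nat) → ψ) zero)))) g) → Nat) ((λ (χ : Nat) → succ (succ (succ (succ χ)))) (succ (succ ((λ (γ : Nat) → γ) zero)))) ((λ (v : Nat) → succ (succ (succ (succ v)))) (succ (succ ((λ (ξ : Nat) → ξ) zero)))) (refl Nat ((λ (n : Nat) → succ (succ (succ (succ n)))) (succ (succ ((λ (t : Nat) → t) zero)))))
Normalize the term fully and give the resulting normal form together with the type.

reduced normal form:
  succ (succ (succ (succ (succ (succ zero)))))
inferred type:
  Nat


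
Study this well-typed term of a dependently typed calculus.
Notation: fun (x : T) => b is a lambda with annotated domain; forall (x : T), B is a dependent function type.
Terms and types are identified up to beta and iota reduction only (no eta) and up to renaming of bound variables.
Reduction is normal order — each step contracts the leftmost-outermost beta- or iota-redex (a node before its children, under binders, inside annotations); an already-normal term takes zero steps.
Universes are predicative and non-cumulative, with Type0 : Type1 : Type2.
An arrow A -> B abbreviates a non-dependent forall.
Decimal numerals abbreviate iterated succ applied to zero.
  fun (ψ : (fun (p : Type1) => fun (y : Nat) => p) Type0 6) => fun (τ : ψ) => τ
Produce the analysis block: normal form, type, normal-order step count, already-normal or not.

reduced normal form:
  fun (ψ : Type0) => fun (p : ψ) => p
the term's type:
  forall (ψ : Type0), ψ -> ψ
normal-order step count: 2
already normal: no
first redex: a beta-redex


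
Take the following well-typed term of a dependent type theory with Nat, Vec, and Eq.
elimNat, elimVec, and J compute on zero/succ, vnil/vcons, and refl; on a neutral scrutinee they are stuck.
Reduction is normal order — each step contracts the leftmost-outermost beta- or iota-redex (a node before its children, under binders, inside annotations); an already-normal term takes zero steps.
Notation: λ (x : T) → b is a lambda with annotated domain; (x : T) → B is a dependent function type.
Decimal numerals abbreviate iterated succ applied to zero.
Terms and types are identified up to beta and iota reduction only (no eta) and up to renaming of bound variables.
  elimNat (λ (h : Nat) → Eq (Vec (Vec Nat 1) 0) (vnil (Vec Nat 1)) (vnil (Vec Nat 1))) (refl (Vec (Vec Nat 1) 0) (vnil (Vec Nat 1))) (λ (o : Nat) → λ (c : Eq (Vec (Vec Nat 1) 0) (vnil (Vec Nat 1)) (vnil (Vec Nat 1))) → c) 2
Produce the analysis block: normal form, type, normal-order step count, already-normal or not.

normal form:
  refl (Vec (Vec Nat 1) 0) (vnil (Vec Nat 1))
inferred type:
  Eq (Vec (Vec Nat 1) 0) (vnil (Vec Nat 1)) (vnil (Vec Nat 1))
steps to reach normal form (normal order): 7
already normal: no
first redex: an elimNat iota-redex


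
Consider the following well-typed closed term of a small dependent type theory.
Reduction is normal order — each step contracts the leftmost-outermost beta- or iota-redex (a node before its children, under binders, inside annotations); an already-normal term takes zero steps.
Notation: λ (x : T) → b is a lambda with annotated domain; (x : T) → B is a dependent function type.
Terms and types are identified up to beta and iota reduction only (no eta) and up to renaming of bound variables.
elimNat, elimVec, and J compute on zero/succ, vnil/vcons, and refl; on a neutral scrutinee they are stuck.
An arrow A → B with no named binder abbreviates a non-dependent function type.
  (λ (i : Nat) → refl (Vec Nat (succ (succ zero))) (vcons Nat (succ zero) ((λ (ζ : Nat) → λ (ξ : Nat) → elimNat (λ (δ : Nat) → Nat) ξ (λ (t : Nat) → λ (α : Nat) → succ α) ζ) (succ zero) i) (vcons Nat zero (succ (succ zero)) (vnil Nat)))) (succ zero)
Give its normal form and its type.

reduced normal form:
  refl (Vec Nat (succ (succ zero))) (vcons Nat (succ zero) (succ (succ zero)) (vcons Nat zero (succ (succ zero)) (vnil Nat)))
the term's type:
  Eq (Vec Nat (succ (succ zero))) (vcons Nat (succ zero) (succ (succ zero)) (vcons Nat zero (succ (succ zero)) (vnil Nat))) (vcons Nat (succ zero) (succ (succ zero)) (vcons Nat zero (succ (succ zero)) (vnil Nat)))
observation: 7 normal-order steps normalize the term, beginning with a beta-redex.


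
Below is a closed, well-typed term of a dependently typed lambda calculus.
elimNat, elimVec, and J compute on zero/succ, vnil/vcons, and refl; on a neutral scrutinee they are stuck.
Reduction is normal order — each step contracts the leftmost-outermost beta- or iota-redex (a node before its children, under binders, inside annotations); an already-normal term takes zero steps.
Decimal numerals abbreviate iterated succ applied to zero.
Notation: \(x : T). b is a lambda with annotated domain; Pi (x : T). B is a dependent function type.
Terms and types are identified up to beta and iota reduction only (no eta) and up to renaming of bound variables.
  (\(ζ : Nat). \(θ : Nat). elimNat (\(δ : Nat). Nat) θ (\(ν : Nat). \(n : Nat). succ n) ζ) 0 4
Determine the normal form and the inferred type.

resulting normal form:
  4
inferred type:
  Nat


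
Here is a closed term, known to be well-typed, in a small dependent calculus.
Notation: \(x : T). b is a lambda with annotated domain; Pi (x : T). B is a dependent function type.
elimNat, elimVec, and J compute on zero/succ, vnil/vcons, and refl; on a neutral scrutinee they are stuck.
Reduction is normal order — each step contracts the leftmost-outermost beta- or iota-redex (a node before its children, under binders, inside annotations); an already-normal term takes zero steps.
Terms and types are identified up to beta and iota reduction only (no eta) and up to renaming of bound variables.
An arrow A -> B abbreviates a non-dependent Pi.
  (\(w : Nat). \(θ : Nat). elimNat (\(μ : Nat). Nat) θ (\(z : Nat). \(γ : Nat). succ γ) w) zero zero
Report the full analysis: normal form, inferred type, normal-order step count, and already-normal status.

normal form:
  zero
the term's type:
  Nat
normal-order step count: 3
already normal: no
first redex: a beta-redex


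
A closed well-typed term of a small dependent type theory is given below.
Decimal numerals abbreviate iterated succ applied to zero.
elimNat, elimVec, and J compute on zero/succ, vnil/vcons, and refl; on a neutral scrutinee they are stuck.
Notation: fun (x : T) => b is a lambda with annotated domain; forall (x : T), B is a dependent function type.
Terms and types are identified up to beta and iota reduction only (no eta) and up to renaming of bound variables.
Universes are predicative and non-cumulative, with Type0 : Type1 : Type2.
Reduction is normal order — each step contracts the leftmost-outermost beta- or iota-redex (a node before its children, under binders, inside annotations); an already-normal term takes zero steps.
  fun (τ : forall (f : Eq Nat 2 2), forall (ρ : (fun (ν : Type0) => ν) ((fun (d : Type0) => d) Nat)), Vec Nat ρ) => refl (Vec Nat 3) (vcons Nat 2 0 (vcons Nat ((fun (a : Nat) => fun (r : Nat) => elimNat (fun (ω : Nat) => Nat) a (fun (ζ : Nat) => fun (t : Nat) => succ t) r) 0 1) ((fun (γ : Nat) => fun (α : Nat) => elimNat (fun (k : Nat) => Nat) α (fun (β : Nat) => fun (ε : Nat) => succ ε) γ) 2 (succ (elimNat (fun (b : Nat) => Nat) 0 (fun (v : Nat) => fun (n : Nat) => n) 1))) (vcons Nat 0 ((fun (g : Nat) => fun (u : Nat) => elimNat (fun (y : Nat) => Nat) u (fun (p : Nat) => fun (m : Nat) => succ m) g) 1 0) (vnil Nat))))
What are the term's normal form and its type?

resulting normal form:
  fun (τ : forall (f : Eq Nat 2 2), forall (ρ : Nat), Vec Nat ρ) => refl (Vec Nat 3) (vcons Nat 2 0 (vcons Nat 1 3 (vcons Nat 0 1 (vnil Nat))))
inferred type:
  forall (τ : forall (f : Eq Nat 2 2), forall (ρ : Nat), Vec Nat ρ), Eq (Vec Nat 3) (vcons Nat 2 0 (vcons Nat 1 3 (vcons Nat 0 1 (vnil Nat)))) (vcons Nat 2 0 (vcons Nat 1 3 (vcons Nat 0 1 (vnil Nat))))


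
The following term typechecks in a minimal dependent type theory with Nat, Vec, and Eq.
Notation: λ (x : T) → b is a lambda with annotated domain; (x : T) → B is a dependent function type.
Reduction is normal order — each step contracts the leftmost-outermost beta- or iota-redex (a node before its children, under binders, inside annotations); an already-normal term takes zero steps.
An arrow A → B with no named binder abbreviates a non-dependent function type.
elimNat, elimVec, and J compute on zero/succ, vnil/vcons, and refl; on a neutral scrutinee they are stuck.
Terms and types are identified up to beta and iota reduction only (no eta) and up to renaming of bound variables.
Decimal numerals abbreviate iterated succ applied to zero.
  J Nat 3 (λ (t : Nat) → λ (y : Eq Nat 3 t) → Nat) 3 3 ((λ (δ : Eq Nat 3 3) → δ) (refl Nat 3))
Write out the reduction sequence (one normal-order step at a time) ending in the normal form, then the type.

normal-order reduction:
  J Nat 3 (λ (t : Nat) → λ (y : Eq Nat 3 t) → Nat) 3 3 ((λ (δ : Eq Nat 3 3) → δ) (refl Nat 3))
  ~> J Nat 3 (λ (t : Nat) → λ (y : Eq Nat 3 t) → Nat) 3 3 (refl Nat 3)
  ~> 3
inferred type:
  Nat


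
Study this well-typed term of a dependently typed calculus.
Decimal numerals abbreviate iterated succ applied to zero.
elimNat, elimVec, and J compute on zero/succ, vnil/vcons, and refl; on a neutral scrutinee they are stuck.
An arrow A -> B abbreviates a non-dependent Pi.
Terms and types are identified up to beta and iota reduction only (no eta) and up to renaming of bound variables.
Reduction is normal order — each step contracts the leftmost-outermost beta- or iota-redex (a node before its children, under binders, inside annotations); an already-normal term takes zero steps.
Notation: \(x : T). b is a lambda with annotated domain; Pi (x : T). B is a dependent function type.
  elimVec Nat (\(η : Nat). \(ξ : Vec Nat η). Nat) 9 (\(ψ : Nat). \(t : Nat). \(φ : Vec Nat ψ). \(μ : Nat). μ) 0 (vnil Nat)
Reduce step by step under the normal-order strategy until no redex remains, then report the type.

normal-order reduction sequence:
  elimVec Nat (\(η : Nat). \(ξ : Vec Nat η). Nat) 9 (\(ψ : Nat). \(t : Nat). \(φ : Vec Nat ψ). \(μ : Nat). μ) 0 (vnil Nat)
  ~> 9
type:
  Nat


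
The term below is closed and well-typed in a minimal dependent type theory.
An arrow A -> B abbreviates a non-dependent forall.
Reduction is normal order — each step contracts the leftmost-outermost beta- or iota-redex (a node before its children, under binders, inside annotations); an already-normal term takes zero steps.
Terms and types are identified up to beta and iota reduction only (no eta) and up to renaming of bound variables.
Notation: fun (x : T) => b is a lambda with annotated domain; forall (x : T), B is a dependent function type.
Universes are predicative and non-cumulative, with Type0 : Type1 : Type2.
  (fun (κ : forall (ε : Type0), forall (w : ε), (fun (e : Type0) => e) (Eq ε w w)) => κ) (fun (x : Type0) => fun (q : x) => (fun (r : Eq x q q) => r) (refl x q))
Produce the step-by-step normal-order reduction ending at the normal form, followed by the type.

reduction (normal order):
  (fun (κ : forall (ε : Type0), forall (w : ε), (fun (e : Type0) => e) (Eq ε w w)) => κ) (fun (x : Type0) => fun (q : x) => (fun (r : Eq x q q) => r) (refl x q))
  ~> fun (κ : Type0) => fun (ε : κ) => (fun (w : Eq κ ε ε) => w) (refl κ ε)
  ~> fun (κ : Type0) => fun (ε : κ) => refl κ ε
type:
  forall (κ : Type0), forall (ε : κ), Eq κ ε ε


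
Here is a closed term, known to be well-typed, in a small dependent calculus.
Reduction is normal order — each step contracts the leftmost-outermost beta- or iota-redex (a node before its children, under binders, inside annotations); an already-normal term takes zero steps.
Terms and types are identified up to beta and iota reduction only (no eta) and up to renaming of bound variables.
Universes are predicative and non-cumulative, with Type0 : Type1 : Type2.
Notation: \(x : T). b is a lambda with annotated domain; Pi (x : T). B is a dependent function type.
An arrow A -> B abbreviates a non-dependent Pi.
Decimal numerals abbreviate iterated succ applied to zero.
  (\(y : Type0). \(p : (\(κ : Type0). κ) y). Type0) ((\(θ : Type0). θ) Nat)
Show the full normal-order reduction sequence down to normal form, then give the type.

reduction (normal order):
  (\(y : Type0). \(p : (\(κ : Type0). κ) y). Type0) ((\(θ : Type0). θ) Nat)
  ~> \(y : (\(p : Type0). p) ((\(κ : Type0). κ) Nat)). Type0
  ~> \(y : (\(p : Type0). p) Nat). Type0
  ~> \(y : Nat). Type0
the term's type:
  Nat -> Type1


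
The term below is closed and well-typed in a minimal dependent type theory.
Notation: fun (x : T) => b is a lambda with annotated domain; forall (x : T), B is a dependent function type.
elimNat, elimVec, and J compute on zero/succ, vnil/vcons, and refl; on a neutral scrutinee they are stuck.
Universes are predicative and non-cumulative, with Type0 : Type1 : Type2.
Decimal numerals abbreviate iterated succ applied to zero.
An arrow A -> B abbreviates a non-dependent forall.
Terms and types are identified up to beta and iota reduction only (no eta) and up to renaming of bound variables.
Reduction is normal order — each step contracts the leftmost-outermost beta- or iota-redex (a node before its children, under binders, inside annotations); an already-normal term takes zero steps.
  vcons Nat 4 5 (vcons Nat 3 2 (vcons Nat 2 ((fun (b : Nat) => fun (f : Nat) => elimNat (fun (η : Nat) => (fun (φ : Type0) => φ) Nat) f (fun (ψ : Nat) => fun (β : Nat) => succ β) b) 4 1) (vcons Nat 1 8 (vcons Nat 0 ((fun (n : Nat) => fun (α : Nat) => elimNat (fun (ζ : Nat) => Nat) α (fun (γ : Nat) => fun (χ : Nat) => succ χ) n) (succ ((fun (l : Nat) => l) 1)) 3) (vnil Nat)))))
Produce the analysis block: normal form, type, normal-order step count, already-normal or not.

reduced normal form:
  vcons Nat 4 5 (vcons Nat 3 2 (vcons Nat 2 5 (vcons Nat 1 8 (vcons Nat 0 5 (vnil Nat)))))
type:
  Vec Nat 5
steps to reach normal form (normal order): 25
started in normal form: no
first contracted redex: a beta-redex


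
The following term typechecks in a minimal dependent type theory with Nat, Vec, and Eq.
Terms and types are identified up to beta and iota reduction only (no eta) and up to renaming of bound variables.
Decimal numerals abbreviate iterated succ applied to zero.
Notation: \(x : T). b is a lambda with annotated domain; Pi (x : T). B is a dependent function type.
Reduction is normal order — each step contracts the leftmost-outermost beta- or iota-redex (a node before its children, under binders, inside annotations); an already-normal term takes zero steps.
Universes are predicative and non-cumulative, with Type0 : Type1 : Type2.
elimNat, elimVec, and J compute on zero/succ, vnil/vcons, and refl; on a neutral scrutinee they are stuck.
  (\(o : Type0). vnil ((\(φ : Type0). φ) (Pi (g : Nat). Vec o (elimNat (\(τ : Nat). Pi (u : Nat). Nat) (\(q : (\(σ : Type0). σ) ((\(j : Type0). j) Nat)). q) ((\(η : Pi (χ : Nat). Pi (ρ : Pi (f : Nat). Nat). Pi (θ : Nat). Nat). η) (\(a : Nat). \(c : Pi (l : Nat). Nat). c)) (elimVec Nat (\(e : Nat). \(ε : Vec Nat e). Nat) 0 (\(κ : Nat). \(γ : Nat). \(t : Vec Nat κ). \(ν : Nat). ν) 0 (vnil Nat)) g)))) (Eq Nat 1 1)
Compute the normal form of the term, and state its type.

resulting normal form:
  vnil (Pi (o : Nat). Vec (Eq Nat 1 1) o)
the term's type:
  Vec (Pi (o : Nat). Vec (Eq Nat 1 1) o) 0
observation: the term reaches its normal form after 8 normal-order steps.


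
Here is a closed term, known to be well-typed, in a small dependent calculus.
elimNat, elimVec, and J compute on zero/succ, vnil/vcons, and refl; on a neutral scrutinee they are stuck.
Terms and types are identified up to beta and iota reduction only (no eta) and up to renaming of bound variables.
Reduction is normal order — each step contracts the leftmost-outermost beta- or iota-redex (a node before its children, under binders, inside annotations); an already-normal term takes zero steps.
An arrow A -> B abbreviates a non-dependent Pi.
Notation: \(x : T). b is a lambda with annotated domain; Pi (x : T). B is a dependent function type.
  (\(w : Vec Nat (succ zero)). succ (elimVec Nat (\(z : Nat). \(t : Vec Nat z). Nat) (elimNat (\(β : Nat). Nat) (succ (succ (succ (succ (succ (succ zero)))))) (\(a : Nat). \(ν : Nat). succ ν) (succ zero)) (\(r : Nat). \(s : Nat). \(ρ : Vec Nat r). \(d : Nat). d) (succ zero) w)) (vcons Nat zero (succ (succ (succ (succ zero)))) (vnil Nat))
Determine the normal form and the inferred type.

reduced normal form:
  succ (succ (succ (succ (succ (succ (succ (succ zero)))))))
inferred type:
  Nat
observation: the leftmost-outermost redex is a beta-redex, and normalization takes 11 steps.


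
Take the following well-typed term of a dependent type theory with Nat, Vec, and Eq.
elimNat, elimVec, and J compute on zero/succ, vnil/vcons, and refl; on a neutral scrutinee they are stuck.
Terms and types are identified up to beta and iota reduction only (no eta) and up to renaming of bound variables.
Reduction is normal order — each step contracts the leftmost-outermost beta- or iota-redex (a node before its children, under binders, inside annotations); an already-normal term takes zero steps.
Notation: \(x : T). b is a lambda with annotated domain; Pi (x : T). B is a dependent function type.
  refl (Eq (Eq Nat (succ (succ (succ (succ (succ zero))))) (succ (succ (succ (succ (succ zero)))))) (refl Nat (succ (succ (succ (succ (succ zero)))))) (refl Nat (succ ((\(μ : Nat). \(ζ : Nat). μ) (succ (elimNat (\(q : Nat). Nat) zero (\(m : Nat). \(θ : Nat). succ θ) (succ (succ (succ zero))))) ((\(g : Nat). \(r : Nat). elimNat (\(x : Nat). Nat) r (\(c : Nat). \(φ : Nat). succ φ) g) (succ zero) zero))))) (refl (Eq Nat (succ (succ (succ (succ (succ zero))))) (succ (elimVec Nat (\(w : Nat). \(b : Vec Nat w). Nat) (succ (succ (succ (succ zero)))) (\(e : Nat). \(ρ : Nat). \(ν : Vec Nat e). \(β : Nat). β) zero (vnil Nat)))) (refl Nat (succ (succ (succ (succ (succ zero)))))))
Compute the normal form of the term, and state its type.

reduced normal form:
  refl (Eq (Eq Nat (succ (succ (succ (succ (succ zero))))) (succ (succ (succ (succ (succ zero)))))) (refl Nat (succ (succ (succ (succ (succ zero)))))) (refl Nat (succ (succ (succ (succ (succ zero))))))) (refl (Eq Nat (succ (succ (succ (succ (succ zero))))) (succ (succ (succ (succ (succ zero)))))) (refl Nat (succ (succ (succ (succ (succ zero)))))))
the term's type:
  Eq (Eq (Eq Nat (succ (succ (succ (succ (succ zero))))) (succ (succ (succ (succ (succ zero)))))) (refl Nat (succ (succ (succ (succ (succ zero)))))) (refl Nat (succ (succ (succ (succ (succ zero))))))) (refl (Eq Nat (succ (succ (succ (succ (succ zero))))) (succ (succ (succ (succ (succ zero)))))) (refl Nat (succ (succ (succ (succ (succ zero))))))) (refl (Eq Nat (succ (succ (succ (succ (succ zero))))) (succ (succ (succ (succ (succ zero)))))) (refl Nat (succ (succ (succ (succ (succ zero)))))))


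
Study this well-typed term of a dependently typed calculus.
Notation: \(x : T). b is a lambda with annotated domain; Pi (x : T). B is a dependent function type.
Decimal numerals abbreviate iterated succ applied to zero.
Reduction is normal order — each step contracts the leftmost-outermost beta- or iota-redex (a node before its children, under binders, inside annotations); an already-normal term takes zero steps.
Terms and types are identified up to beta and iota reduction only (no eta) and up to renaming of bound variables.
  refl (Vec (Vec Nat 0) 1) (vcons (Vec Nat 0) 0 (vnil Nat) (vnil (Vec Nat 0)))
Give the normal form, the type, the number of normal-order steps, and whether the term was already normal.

resulting normal form:
  refl (Vec (Vec Nat 0) 1) (vcons (Vec Nat 0) 0 (vnil Nat) (vnil (Vec Nat 0)))
the term's type:
  Eq (Vec (Vec Nat 0) 1) (vcons (Vec Nat 0) 0 (vnil Nat) (vnil (Vec Nat 0))) (vcons (Vec Nat 0) 0 (vnil Nat) (vnil (Vec Nat 0)))
reduction steps (normal order): 0
term was already normal: yes


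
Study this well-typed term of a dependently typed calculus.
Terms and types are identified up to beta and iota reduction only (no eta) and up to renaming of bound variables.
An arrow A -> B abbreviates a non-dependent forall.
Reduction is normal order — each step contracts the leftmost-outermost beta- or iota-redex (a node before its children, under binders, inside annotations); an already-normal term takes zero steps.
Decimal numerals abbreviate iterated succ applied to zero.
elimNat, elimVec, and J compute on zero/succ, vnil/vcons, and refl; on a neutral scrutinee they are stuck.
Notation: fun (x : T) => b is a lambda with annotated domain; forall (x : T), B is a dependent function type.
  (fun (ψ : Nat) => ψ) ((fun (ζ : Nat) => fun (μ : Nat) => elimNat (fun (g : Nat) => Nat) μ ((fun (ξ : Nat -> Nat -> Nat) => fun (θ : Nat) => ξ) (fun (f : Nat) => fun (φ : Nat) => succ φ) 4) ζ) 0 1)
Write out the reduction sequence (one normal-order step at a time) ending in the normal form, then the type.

normal-order reduction:
  (fun (ψ : Nat) => ψ) ((fun (ζ : Nat) => fun (μ : Nat) => elimNat (fun (g : Nat) => Nat) μ ((fun (ξ : Nat -> Nat -> Nat) => fun (θ : Nat) => ξ) (fun (f : Nat) => fun (φ : Nat) => succ φ) 4) ζ) 0 1)
  ~> (fun (ψ : Nat) => fun (ζ : Nat) => elimNat (fun (μ : Nat) => Nat) ζ ((fun (g : Nat -> Nat -> Nat) => fun (ξ : Nat) => g) (fun (θ : Nat) => fun (f : Nat) => succ f) 4) ψ) 0 1
  ~> (fun (ψ : Nat) => elimNat (fun (ζ : Nat) => Nat) ψ ((fun (μ : Nat -> Nat -> Nat) => fun (g : Nat) => μ) (fun (ξ : Nat) => fun (θ : Nat) => succ θ) 4) 0) 1
  ~> elimNat (fun (ψ : Nat) => Nat) 1 ((fun (ζ : Nat -> Nat -> Nat) => fun (μ : Nat) => ζ) (fun (g : Nat) => fun (ξ : Nat) => succ ξ) 4) 0
  ~> 1
the term's type:
  Nat


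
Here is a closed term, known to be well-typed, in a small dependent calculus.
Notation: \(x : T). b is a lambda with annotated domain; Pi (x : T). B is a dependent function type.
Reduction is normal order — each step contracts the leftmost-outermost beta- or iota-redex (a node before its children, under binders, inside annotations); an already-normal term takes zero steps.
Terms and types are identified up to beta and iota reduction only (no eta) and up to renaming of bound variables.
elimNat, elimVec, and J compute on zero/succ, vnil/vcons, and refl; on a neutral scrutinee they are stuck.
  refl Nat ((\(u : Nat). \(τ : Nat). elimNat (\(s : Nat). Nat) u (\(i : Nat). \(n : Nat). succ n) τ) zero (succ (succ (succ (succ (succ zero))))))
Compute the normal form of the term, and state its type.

normal form:
  refl Nat (succ (succ (succ (succ (succ zero)))))
the term's type:
  Eq Nat (succ (succ (succ (succ (succ zero))))) (succ (succ (succ (succ (succ zero)))))
observation: 18 normal-order steps normalize the term, beginning with a beta-redex.


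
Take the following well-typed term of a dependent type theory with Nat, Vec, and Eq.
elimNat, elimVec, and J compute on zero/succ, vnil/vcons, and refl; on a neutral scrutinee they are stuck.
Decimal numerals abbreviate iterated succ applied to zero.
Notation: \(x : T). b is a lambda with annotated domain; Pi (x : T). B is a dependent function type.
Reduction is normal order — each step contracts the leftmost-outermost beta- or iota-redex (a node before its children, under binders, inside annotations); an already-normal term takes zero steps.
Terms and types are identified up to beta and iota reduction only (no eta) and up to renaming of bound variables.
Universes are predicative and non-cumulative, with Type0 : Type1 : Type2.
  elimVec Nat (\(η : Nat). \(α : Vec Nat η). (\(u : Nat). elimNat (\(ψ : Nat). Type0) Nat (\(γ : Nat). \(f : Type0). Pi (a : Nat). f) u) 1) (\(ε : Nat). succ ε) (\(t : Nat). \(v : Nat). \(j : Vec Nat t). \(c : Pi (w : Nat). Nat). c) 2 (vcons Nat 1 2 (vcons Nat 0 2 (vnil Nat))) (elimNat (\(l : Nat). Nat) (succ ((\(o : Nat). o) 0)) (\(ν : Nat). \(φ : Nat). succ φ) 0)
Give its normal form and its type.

normal form:
  2
the term's type:
  Nat


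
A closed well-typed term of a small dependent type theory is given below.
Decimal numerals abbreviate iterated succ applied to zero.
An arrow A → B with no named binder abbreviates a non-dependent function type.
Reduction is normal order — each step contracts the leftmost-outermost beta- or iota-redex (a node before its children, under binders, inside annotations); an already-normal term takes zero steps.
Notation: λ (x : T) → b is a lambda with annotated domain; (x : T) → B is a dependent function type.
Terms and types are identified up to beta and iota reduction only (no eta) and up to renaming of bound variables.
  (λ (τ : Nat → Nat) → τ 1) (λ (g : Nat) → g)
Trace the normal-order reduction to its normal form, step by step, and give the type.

reduction (normal order):
  (λ (τ : Nat → Nat) → τ 1) (λ (g : Nat) → g)
  ~> (λ (τ : Nat) → τ) 1
  ~> 1
inferred type:
  Nat


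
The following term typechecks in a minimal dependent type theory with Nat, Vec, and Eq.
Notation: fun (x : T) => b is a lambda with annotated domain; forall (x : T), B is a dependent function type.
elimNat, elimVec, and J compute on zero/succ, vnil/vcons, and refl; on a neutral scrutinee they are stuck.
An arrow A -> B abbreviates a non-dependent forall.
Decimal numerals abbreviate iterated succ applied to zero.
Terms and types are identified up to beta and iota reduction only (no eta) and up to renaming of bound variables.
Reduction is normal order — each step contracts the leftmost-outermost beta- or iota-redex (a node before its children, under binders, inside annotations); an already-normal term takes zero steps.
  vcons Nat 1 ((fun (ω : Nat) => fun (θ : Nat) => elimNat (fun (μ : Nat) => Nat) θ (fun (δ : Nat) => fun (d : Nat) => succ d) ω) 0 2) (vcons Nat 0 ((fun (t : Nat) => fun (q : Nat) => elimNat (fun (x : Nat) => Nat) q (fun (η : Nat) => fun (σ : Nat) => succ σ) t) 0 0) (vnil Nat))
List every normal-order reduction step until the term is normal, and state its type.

normal-order reduction sequence:
  vcons Nat 1 ((fun (ω : Nat) => fun (θ : Nat) => elimNat (fun (μ : Nat) => Nat) θ (fun (δ : Nat) => fun (d : Nat) => succ d) ω) 0 2) (vcons Nat 0 ((fun (t : Nat) => fun (q : Nat) => elimNat (fun (x : Nat) => Nat) q (fun (η : Nat) => fun (σ : Nat) => succ σ) t) 0 0) (vnil Nat))
  ~> vcons Nat 1 ((fun (ω : Nat) => elimNat (fun (θ : Nat) => Nat) ω (fun (μ : Nat) => fun (δ : Nat) => succ δ) 0) 2) (vcons Nat 0 ((fun (d : Nat) => fun (t : Nat) => elimNat (fun (q : Nat) => Nat) t (fun (x : Nat) => fun (η : Nat) => succ η) d) 0 0) (vnil Nat))
  ~> vcons Nat 1 (elimNat (fun (ω : Nat) => Nat) 2 (fun (θ : Nat) => fun (μ : Nat) => succ μ) 0) (vcons Nat 0 ((fun (δ : Nat) => fun (d : Nat) => elimNat (fun (t : Nat) => Nat) d (fun (q : Nat) => fun (x : Nat) => succ x) δ) 0 0) (vnil Nat))
  ~> vcons Nat 1 2 (vcons Nat 0 ((fun (ω : Nat) => fun (θ : Nat) => elimNat (fun (μ : Nat) => Nat) θ (fun (δ : Nat) => fun (d : Nat) => succ d) ω) 0 0) (vnil Nat))
  ~> vcons Nat 1 2 (vcons Nat 0 ((fun (ω : Nat) => elimNat (fun (θ : Nat) => Nat) ω (fun (μ : Nat) => fun (δ : Nat) => succ δ) 0) 0) (vnil Nat))
  ~> vcons Nat 1 2 (vcons Nat 0 (elimNat (fun (ω : Nat) => Nat) 0 (fun (θ : Nat) => fun (μ : Nat) => succ μ) 0) (vnil Nat))
  ~> vcons Nat 1 2 (vcons Nat 0 0 (vnil Nat))
inferred type:
  Vec Nat 2
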